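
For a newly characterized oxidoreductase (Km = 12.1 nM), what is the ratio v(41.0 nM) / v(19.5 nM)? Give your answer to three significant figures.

The fractional saturations are [S]/(Km+[S]) = 19.5/31.60 = 0.6171 and 41.0/53.10 = 0.7721.
v₂/v₁ is just their ratio: 0.7721/0.6171 = 1.25.

1.25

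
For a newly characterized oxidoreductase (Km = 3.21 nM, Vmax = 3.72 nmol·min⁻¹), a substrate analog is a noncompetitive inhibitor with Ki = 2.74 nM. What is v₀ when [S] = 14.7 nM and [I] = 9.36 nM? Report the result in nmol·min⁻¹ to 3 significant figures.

α = 1 + [I]/Ki = 1 + 9.36/2.74 = 4.416.
For a noncompetitive inhibitor, Vmax is reduced to Vmax/α while Km is unchanged: Km,app = 3.21 nM, Vmax,app = 0.842 nmol·min⁻¹.
v = Vmax,app·[S]/(Km,app + [S]) = 0.842 × 14.7/(3.21 + 14.7) = 0.691 nmol·min⁻¹.

0.691 nmol·min⁻¹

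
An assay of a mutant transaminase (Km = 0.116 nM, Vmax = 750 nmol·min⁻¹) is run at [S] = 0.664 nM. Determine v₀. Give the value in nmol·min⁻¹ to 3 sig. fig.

638 nmol·min⁻¹

[S]/(Km+[S]) = 0.664/0.7800 = 0.8513, the fractional saturation.
v = 0.8513 × Vmax = 0.8513 × 750 = 638 nmol·min⁻¹.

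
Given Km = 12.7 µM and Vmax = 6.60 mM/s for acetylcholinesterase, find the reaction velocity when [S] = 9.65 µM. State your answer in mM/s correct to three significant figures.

v = Vmax·[S]/(Km + [S]) = 6.60 × 9.65 / (12.7 + 9.65)
  = 63.69 / 22.35 = 2.85 mM/s.

2.85 mM/s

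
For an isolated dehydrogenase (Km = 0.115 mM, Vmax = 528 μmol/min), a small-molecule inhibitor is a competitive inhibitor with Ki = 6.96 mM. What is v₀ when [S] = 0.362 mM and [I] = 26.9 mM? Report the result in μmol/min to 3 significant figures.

207 μmol/min

α = 1 + [I]/Ki = 1 + 26.9/6.96 = 4.865.
For a competitive inhibitor, Vmax is unchanged and the apparent Km becomes α·Km: Km,app = 0.559 mM, Vmax,app = 528 μmol/min.
v = Vmax,app·[S]/(Km,app + [S]) = 528 × 0.362/(0.559 + 0.362) = 207 μmol/min.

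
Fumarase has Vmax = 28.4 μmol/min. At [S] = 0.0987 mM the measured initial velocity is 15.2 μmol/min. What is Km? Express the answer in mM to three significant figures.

v/Vmax = 15.2/28.4 = 0.5352 = [S]/(Km+[S]).
So Km + [S] = [S]/0.5352 = 0.1844 mM, giving Km = 0.1844 − 0.0987 = 0.0857 mM.

0.0857 mM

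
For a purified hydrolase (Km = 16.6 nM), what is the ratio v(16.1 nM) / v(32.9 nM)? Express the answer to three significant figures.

0.741

The fractional saturations are [S]/(Km+[S]) = 32.9/49.50 = 0.6646 and 16.1/32.70 = 0.4924.
v₂/v₁ is just their ratio: 0.4924/0.6646 = 0.741.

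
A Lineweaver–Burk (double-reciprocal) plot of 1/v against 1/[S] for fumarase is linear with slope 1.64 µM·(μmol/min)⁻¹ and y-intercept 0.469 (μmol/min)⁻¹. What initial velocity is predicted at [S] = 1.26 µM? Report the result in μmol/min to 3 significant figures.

0.565 μmol/min

The y-intercept is 1/Vmax, so Vmax = 1/0.469 = 2.13 μmol/min.
The slope is Km/Vmax, so Km = 1.64 × 2.13 = 3.50 µM.
Then v = 2.13 × 1.26/(3.50 + 1.26) = 0.565 μmol/min.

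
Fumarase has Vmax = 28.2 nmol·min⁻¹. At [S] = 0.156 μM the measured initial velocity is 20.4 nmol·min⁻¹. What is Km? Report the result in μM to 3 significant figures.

0.0596 μM

v/Vmax = 20.4/28.2 = 0.7234 = [S]/(Km+[S]).
So Km + [S] = [S]/0.7234 = 0.2156 μM, giving Km = 0.2156 − 0.156 = 0.0596 μM.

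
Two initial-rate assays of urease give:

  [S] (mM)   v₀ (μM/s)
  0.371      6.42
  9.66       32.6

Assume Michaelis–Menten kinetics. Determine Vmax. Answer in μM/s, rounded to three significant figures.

38.9 μM/s

In reciprocal form, 1/v = (Km/Vmax)·(1/[S]) + 1/Vmax. The two points give (1/[S], 1/v) = (2.695, 0.1558) and (0.1035, 0.03067).
Slope = (0.1558 − 0.03067)/(2.695 − 0.1035) = 0.04826; intercept = 0.1558 − 0.04826×2.695 = 0.02568.
Vmax = 1/intercept = 38.9 μM/s; Km = slope × Vmax = 0.04826 × 38.9 = 1.88 mM.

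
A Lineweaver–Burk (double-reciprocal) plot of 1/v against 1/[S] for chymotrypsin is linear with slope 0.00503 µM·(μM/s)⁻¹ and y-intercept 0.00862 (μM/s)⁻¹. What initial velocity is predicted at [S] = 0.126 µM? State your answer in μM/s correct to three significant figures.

20.6 μM/s

The y-intercept is 1/Vmax, so Vmax = 1/0.00862 = 116 μM/s.
The slope is Km/Vmax, so Km = 0.00503 × 116 = 0.584 µM.
Then v = 116 × 0.126/(0.584 + 0.126) = 20.6 μM/s.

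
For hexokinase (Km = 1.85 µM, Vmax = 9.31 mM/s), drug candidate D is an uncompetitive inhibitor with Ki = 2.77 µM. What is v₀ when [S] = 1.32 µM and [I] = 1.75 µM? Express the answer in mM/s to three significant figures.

3.07 mM/s

α = 1 + [I]/Ki = 1 + 1.75/2.77 = 1.632.
For an uncompetitive inhibitor, both parameters are divided by α, giving Vmax/α and Km/α: Km,app = 1.13 µM, Vmax,app = 5.71 mM/s.
v = Vmax,app·[S]/(Km,app + [S]) = 5.71 × 1.32/(1.13 + 1.32) = 3.07 mM/s.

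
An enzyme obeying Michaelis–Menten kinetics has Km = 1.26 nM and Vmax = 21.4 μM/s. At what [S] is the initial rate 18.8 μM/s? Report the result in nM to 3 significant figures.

9.11 nM

Rearranging v = Vmax[S]/(Km+[S]) gives [S] = Km·v/(Vmax − v).
[S] = 1.26 × 18.8 / (21.4 − 18.8) = 23.69/2.600 = 9.11 nM.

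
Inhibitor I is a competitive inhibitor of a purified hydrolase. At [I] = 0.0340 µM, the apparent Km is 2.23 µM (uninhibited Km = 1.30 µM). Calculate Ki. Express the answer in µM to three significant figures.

0.0475 µM

Competitive: Km,app = α·Km with α = 1 + [I]/Ki.
α = Km,app/Km = 2.23/1.30 = 1.715.
Since α = 1 + [I]/Ki, [I]/Ki = 1.715 − 1 = 0.7154 and Ki = 0.0340/0.7154 = 0.0475 µM.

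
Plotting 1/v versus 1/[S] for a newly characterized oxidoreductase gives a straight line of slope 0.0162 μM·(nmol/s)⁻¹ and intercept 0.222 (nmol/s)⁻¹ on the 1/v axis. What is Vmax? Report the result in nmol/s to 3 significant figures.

The y-intercept of a Lineweaver–Burk plot equals 1/Vmax, so Vmax = 1/0.222 = 4.50 nmol/s.

4.50 nmol/s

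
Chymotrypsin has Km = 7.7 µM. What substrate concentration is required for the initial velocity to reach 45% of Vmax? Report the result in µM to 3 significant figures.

v/Vmax = [S]/(Km+[S]) = 0.45, so [S] = Km·0.45/(1 − 0.45) = 7.7 × 0.8182.
[S] = 6.30 µM.

6.30 µM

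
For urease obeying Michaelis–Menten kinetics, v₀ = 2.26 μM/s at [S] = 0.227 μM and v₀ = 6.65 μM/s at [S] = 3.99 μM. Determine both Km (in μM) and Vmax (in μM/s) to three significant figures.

From v = Vmax[S]/(Km+[S]), each point gives Vmax = v(Km+[S])/[S].
Equating: 2.26(Km+0.227)/0.227 = 6.65(Km+3.99)/3.99.
9.956·Km + 2.26 = 1.667·Km + 6.65, so (9.956 − 1.667)·Km = 6.65 − 2.26.
Km = 4.390/8.289 = 0.530 μM; then Vmax = 2.26(0.530+0.227)/0.227 = 7.53 μM/s.

Km = 0.530 μM; Vmax = 7.53 μM/s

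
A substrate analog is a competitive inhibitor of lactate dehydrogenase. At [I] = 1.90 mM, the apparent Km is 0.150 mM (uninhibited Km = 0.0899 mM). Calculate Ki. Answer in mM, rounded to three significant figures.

2.84 mM

Competitive: Km,app = α·Km with α = 1 + [I]/Ki.
α = Km,app/Km = 0.150/0.0899 = 1.669.
Ki = [I]/(α − 1) = 1.90/0.6685 = 2.84 mM.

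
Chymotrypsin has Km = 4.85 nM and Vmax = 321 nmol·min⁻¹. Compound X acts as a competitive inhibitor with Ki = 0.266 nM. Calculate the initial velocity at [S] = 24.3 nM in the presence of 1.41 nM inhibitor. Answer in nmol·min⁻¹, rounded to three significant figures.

142 nmol·min⁻¹

With α = 1 + [I]/Ki = 1 + 1.41/0.266 = 6.301, the competitive rate law is v = Vmax[S] / (αKm + [S]).
v = 321×24.3 / (6.301×4.85 + 24.3) = 7800/54.86 = 142 nmol·min⁻¹.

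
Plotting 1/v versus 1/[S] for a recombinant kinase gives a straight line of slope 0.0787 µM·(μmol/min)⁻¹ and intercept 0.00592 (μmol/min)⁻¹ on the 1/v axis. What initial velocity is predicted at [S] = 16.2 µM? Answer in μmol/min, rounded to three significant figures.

92.8 μmol/min

The y-intercept is 1/Vmax, so Vmax = 1/0.00592 = 169 μmol/min.
The slope is Km/Vmax, so Km = 0.0787 × 169 = 13.3 µM.
Then v = 169 × 16.2/(13.3 + 16.2) = 92.8 μmol/min.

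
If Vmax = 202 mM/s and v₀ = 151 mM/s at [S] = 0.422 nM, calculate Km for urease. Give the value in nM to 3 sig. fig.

From v = Vmax[S]/(Km+[S]), Km = [S](Vmax − v)/v.
Km = 0.422 × (202 − 151) / 151 = 21.52/151 = 0.143 nM.

0.143 nM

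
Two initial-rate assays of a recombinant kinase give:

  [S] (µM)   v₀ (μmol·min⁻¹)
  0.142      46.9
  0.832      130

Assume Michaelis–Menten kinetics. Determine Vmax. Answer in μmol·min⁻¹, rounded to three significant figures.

205 μmol·min⁻¹

From v = Vmax[S]/(Km+[S]), each point gives Vmax = v(Km+[S])/[S].
Equating: 46.9(Km+0.142)/0.142 = 130(Km+0.832)/0.832.
330.3·Km + 46.9 = 156.2·Km + 130, so (330.3 − 156.2)·Km = 130 − 46.9.
Km = 83.10/174.0 = 0.477 µM; then Vmax = 46.9(0.477+0.142)/0.142 = 205 μmol·min⁻¹.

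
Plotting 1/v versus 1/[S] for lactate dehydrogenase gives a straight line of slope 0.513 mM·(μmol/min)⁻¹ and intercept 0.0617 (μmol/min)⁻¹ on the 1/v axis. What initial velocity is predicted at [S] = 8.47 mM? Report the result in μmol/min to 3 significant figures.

The y-intercept is 1/Vmax, so Vmax = 1/0.0617 = 16.2 μmol/min.
The slope is Km/Vmax, so Km = 0.513 × 16.2 = 8.31 mM.
Then v = 16.2 × 8.47/(8.31 + 8.47) = 8.18 μmol/min.

8.18 μmol/min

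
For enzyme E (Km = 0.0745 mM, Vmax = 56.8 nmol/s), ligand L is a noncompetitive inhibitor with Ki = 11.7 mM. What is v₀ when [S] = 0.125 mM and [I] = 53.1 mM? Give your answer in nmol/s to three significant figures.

6.43 nmol/s

α = 1 + [I]/Ki = 1 + 53.1/11.7 = 5.538.
For a noncompetitive inhibitor, Vmax is reduced to Vmax/α while Km is unchanged: Km,app = 0.0745 mM, Vmax,app = 10.3 nmol/s.
v = Vmax,app·[S]/(Km,app + [S]) = 10.3 × 0.125/(0.0745 + 0.125) = 6.43 nmol/s.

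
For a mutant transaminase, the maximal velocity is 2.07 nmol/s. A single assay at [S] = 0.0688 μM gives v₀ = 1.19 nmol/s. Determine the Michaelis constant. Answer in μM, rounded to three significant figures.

0.0509 μM

From v = Vmax[S]/(Km+[S]), Km = [S](Vmax − v)/v.
Km = 0.0688 × (2.07 − 1.19) / 1.19 = 0.06054/1.19 = 0.0509 μM.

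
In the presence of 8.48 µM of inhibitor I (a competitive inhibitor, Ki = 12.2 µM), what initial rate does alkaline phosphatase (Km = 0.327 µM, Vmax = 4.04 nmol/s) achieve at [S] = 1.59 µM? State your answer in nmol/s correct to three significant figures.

3.00 nmol/s

With α = 1 + [I]/Ki = 1 + 8.48/12.2 = 1.695, the competitive rate law is v = Vmax[S] / (αKm + [S]).
v = 4.04×1.59 / (1.695×0.327 + 1.59) = 6.424/2.144 = 3.00 nmol/s.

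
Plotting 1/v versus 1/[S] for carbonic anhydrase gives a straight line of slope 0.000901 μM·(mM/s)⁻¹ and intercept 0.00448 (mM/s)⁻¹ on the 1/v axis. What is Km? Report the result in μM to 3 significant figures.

0.201 μM

y-intercept = 1/Vmax ⇒ Vmax = 223 mM/s; slope = Km/Vmax ⇒ Km = slope × Vmax.
Km = 0.000901 × 223 = 0.201 μM.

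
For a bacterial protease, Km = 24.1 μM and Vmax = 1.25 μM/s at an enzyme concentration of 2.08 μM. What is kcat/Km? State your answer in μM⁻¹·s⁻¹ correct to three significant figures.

kcat = Vmax/[E]total = 1.25/2.08 = 0.601 s⁻¹.
kcat/Km = 0.601/24.1 = 0.0249 μM⁻¹·s⁻¹.

0.0249 μM⁻¹·s⁻¹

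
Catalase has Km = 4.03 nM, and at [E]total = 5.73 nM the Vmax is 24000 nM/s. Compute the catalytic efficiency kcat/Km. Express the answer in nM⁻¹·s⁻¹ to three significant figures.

1040 nM⁻¹·s⁻¹

kcat = Vmax/[E]total = 24000/5.73 = 4190 s⁻¹.
kcat/Km = 4190/4.03 = 1040 nM⁻¹·s⁻¹.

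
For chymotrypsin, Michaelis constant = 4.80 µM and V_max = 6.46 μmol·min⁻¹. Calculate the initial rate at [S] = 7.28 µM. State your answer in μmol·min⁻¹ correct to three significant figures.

[S]/(Km+[S]) = 7.28/12.08 = 0.6026, the fractional saturation.
v = 0.6026 × Vmax = 0.6026 × 6.46 = 3.89 μmol·min⁻¹.

3.89 μmol·min⁻¹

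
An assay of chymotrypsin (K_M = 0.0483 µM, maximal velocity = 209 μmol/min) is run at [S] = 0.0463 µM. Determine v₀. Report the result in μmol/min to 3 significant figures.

[S]/(Km+[S]) = 0.0463/0.09460 = 0.4894, the fractional saturation.
v = 0.4894 × Vmax = 0.4894 × 209 = 102 μmol/min.

102 μmol/min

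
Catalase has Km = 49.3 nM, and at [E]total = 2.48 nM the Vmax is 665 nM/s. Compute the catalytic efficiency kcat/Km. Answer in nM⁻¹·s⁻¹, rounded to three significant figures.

5.44 nM⁻¹·s⁻¹

kcat = Vmax/[E]total = 665/2.48 = 268 s⁻¹.
kcat/Km = 268/49.3 = 5.44 nM⁻¹·s⁻¹.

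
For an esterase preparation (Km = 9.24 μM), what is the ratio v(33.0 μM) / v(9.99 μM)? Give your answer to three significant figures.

1.50

Since Vmax cancels, v₂/v₁ = [S]₂(Km+[S]₁) / [S]₁(Km+[S]₂).
= 33.0×(9.24+9.99) / (9.99×(9.24+33.0)) = 634.6/422.0 = 1.50.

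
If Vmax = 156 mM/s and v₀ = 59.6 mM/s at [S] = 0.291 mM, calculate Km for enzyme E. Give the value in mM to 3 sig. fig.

0.471 mM

v/Vmax = 59.6/156 = 0.3821 = [S]/(Km+[S]).
So Km + [S] = [S]/0.3821 = 0.7617 mM, giving Km = 0.7617 − 0.291 = 0.471 mM.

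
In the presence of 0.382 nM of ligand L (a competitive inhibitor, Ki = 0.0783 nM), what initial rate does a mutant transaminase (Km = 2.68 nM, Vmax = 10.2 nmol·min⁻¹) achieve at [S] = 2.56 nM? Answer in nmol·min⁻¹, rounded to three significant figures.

α = 1 + [I]/Ki = 1 + 0.382/0.0783 = 5.879.
For a competitive inhibitor, Vmax is unchanged and the apparent Km becomes α·Km: Km,app = 15.8 nM, Vmax,app = 10.2 nmol·min⁻¹.
v = Vmax,app·[S]/(Km,app + [S]) = 10.2 × 2.56/(15.8 + 2.56) = 1.43 nmol·min⁻¹.

1.43 nmol·min⁻¹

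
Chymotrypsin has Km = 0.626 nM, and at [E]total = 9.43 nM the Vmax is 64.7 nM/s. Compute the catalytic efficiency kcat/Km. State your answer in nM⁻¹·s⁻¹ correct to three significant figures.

kcat = Vmax/[E]total = 64.7/9.43 = 6.86 s⁻¹.
kcat/Km = 6.86/0.626 = 11.0 nM⁻¹·s⁻¹.

11.0 nM⁻¹·s⁻¹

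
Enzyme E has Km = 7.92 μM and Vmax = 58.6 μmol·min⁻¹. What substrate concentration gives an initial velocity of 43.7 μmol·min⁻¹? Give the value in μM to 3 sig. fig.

Rearranging v = Vmax[S]/(Km+[S]) gives [S] = Km·v/(Vmax − v).
[S] = 7.92 × 43.7 / (58.6 − 43.7) = 346.1/14.90 = 23.2 μM.

23.2 μM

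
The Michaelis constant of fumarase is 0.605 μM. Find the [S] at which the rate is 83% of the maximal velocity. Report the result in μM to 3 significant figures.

v/Vmax = [S]/(Km+[S]) = 0.83, so [S] = Km·0.83/(1 − 0.83) = 0.605 × 4.882.
[S] = 2.95 μM.

2.95 μM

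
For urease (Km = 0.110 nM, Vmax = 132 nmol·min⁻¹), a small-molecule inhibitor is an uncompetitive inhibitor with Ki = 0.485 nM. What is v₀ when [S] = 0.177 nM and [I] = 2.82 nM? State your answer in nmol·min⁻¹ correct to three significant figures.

With α = 1 + [I]/Ki = 1 + 2.82/0.485 = 6.814, the uncompetitive rate law is v = (Vmax/α)·[S] / (Km/α + [S]).
v = (132/6.814)×0.177 / (0.110/6.814 + 0.177) = 3.429/0.1931 = 17.8 nmol·min⁻¹.

17.8 nmol·min⁻¹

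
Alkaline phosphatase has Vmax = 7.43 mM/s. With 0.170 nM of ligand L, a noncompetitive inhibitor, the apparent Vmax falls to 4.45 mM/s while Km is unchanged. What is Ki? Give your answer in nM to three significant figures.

Noncompetitive: Vmax,app = Vmax/α with α = 1 + [I]/Ki.
α = Vmax/Vmax,app = 7.43/4.45 = 1.670.
Ki = [I]/(α − 1) = 0.170/0.6697 = 0.254 nM.

0.254 nM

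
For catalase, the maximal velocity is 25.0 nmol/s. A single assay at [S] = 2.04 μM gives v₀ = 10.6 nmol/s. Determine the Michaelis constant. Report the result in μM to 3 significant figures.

From v = Vmax[S]/(Km+[S]), Km = [S](Vmax − v)/v.
Km = 2.04 × (25.0 − 10.6) / 10.6 = 29.38/10.6 = 2.77 μM.

2.77 μM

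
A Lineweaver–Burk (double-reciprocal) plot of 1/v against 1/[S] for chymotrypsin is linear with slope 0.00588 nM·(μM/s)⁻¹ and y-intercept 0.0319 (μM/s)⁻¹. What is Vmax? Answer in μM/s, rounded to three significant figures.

The y-intercept of a Lineweaver–Burk plot equals 1/Vmax, so Vmax = 1/0.0319 = 31.3 μM/s.

31.3 μM/s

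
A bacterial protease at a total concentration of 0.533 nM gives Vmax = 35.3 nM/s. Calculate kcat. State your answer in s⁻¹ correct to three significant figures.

kcat = Vmax/[E]total = 35.3 nM/s / 0.533 nM = 66.2 s⁻¹.

66.2 s⁻¹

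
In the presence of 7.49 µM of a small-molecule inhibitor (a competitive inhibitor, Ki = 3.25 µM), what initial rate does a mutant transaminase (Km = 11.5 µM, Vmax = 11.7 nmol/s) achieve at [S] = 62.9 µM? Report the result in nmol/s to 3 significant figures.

7.29 nmol/s

α = 1 + [I]/Ki = 1 + 7.49/3.25 = 3.305.
For a competitive inhibitor, Vmax is unchanged and the apparent Km becomes α·Km: Km,app = 38.0 µM, Vmax,app = 11.7 nmol/s.
v = Vmax,app·[S]/(Km,app + [S]) = 11.7 × 62.9/(38.0 + 62.9) = 7.29 nmol/s.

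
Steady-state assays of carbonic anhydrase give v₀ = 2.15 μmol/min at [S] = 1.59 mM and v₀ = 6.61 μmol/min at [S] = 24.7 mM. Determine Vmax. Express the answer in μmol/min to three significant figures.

From v = Vmax[S]/(Km+[S]), each point gives Vmax = v(Km+[S])/[S].
Equating: 2.15(Km+1.59)/1.59 = 6.61(Km+24.7)/24.7.
1.352·Km + 2.15 = 0.2676·Km + 6.61, so (1.352 − 0.2676)·Km = 6.61 − 2.15.
Km = 4.460/1.085 = 4.11 mM; then Vmax = 2.15(4.11+1.59)/1.59 = 7.71 μmol/min.

7.71 μmol/min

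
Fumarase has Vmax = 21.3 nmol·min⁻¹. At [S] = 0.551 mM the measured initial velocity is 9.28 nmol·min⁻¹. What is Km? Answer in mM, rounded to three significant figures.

0.714 mM

From v = Vmax[S]/(Km+[S]), Km = [S](Vmax − v)/v.
Km = 0.551 × (21.3 − 9.28) / 9.28 = 6.623/9.28 = 0.714 mM.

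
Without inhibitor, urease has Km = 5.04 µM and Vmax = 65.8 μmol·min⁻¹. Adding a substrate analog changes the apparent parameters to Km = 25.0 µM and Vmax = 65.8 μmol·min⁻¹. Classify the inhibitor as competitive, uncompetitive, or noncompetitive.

competitive

Km increases (5.04 → 25.0 µM) while Vmax is unchanged — the hallmark of competitive inhibition.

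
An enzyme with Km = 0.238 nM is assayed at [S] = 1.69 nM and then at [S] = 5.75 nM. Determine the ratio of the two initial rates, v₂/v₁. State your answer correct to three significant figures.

1.10

The fractional saturations are [S]/(Km+[S]) = 1.69/1.928 = 0.8766 and 5.75/5.988 = 0.9603.
v₂/v₁ is just their ratio: 0.9603/0.8766 = 1.10.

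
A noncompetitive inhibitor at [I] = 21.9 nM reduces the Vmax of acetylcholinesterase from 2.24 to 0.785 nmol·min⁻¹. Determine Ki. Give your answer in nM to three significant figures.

Noncompetitive: Vmax,app = Vmax/α with α = 1 + [I]/Ki.
α = Vmax/Vmax,app = 2.24/0.785 = 2.854.
Since α = 1 + [I]/Ki, [I]/Ki = 2.854 − 1 = 1.854 and Ki = 21.9/1.854 = 11.8 nM.

11.8 nM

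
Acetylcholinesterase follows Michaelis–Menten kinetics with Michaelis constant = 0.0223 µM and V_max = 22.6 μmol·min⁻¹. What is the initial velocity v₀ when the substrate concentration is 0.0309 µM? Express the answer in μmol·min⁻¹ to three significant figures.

13.1 μmol·min⁻¹

v = Vmax·[S]/(Km + [S]) = 22.6 × 0.0309 / (0.0223 + 0.0309)
  = 0.6983 / 0.05320 = 13.1 μmol·min⁻¹.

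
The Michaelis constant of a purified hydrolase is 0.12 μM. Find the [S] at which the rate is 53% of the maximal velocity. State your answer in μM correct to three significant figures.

v/Vmax = [S]/(Km+[S]) = 0.53, so [S] = Km·0.53/(1 − 0.53) = 0.12 × 1.128.
[S] = 0.135 μM.

0.135 μM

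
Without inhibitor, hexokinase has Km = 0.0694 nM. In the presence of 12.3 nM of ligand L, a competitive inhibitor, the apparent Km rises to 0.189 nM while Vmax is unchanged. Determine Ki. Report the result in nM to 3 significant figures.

7.14 nM

Competitive: Km,app = α·Km with α = 1 + [I]/Ki.
α = Km,app/Km = 0.189/0.0694 = 2.723.
Ki = [I]/(α − 1) = 12.3/1.723 = 7.14 nM.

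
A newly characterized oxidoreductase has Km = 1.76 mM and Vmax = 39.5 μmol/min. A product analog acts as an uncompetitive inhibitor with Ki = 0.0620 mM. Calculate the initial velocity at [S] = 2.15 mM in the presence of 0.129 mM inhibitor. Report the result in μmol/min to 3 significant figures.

With α = 1 + [I]/Ki = 1 + 0.129/0.0620 = 3.081, the uncompetitive rate law is v = (Vmax/α)·[S] / (Km/α + [S]).
v = (39.5/3.081)×2.15 / (1.76/3.081 + 2.15) = 27.57/2.721 = 10.1 μmol/min.

10.1 μmol/min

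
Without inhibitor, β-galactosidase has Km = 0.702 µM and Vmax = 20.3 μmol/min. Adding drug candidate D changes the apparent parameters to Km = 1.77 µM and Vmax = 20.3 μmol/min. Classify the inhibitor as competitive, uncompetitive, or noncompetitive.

Km increases (0.702 → 1.77 µM) while Vmax is unchanged — the hallmark of competitive inhibition.

competitive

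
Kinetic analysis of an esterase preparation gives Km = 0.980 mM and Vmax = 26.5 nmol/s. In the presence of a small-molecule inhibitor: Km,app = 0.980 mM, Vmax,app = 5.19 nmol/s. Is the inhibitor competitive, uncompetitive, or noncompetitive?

Vmax decreases (26.5 → 5.19 nmol/s) while Km is unchanged — pure noncompetitive inhibition.

noncompetitive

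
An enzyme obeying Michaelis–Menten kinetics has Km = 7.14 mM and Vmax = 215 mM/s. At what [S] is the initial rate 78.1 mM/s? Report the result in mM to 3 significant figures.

4.07 mM

Rearranging v = Vmax[S]/(Km+[S]) gives [S] = Km·v/(Vmax − v).
[S] = 7.14 × 78.1 / (215 − 78.1) = 557.6/136.9 = 4.07 mM.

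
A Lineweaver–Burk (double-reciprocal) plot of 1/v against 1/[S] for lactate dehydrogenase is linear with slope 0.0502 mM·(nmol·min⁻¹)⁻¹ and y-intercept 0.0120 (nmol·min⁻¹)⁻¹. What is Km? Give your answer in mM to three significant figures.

4.18 mM

y-intercept = 1/Vmax ⇒ Vmax = 83.3 nmol·min⁻¹; slope = Km/Vmax ⇒ Km = slope × Vmax.
Km = 0.0502 × 83.3 = 4.18 mM.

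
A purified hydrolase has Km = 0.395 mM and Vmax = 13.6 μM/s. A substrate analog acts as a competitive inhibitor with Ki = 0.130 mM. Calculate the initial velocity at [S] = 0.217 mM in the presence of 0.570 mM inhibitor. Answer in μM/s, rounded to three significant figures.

1.26 μM/s

α = 1 + [I]/Ki = 1 + 0.570/0.130 = 5.385.
For a competitive inhibitor, Vmax is unchanged and the apparent Km becomes α·Km: Km,app = 2.13 mM, Vmax,app = 13.6 μM/s.
v = Vmax,app·[S]/(Km,app + [S]) = 13.6 × 0.217/(2.13 + 0.217) = 1.26 μM/s.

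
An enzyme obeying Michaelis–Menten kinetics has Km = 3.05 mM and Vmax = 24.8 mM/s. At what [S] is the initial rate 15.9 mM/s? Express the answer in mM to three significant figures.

5.45 mM

The required fractional saturation is v/Vmax = 15.9/24.8 = 0.6411.
Then [S]/(Km+[S]) = 0.6411 ⇒ [S] = 3.05 × 0.6411/(1 − 0.6411) = 5.45 mM.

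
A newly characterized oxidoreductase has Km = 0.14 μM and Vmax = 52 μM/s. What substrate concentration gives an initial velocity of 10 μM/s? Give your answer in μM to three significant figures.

0.0333 μM

The required fractional saturation is v/Vmax = 10/52 = 0.1923.
Then [S]/(Km+[S]) = 0.1923 ⇒ [S] = 0.14 × 0.1923/(1 − 0.1923) = 0.0333 μM.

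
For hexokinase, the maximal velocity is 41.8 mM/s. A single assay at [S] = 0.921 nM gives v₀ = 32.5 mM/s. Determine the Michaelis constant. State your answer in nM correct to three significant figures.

0.264 nM

v/Vmax = 32.5/41.8 = 0.7775 = [S]/(Km+[S]).
So Km + [S] = [S]/0.7775 = 1.185 nM, giving Km = 1.185 − 0.921 = 0.264 nM.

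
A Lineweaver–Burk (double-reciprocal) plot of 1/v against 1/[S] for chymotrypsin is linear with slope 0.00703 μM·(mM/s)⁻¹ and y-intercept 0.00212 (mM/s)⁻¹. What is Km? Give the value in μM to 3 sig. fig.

y-intercept = 1/Vmax ⇒ Vmax = 472 mM/s; slope = Km/Vmax ⇒ Km = slope × Vmax.
Km = 0.00703 × 472 = 3.32 μM.

3.32 μM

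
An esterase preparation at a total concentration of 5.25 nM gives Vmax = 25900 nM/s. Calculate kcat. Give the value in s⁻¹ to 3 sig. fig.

4930 s⁻¹

kcat = Vmax/[E]total = 25900 nM/s / 5.25 nM = 4930 s⁻¹.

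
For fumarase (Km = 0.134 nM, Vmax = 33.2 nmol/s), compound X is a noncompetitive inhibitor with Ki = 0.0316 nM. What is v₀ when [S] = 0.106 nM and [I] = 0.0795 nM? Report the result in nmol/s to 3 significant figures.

4.17 nmol/s

α = 1 + [I]/Ki = 1 + 0.0795/0.0316 = 3.516.
For a noncompetitive inhibitor, Vmax is reduced to Vmax/α while Km is unchanged: Km,app = 0.134 nM, Vmax,app = 9.44 nmol/s.
v = Vmax,app·[S]/(Km,app + [S]) = 9.44 × 0.106/(0.134 + 0.106) = 4.17 nmol/s.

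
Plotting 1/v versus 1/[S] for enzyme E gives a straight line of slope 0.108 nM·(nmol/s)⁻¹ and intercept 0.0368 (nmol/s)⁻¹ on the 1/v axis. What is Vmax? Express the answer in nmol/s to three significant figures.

27.2 nmol/s

The y-intercept of a Lineweaver–Burk plot equals 1/Vmax, so Vmax = 1/0.0368 = 27.2 nmol/s.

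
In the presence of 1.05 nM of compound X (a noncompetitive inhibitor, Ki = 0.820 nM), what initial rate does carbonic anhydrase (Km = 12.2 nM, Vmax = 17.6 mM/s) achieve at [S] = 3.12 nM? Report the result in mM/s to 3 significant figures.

1.57 mM/s

With α = 1 + [I]/Ki = 1 + 1.05/0.820 = 2.280, the noncompetitive rate law is v = (Vmax/α)·[S] / (Km + [S]).
v = (17.6/2.280)×3.12 / (12.2 + 3.12) = 24.08/15.32 = 1.57 mM/s.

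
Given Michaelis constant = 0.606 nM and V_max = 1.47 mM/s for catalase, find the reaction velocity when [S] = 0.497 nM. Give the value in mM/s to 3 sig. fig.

0.662 mM/s

v = Vmax·[S]/(Km + [S]) = 1.47 × 0.497 / (0.606 + 0.497)
  = 0.7306 / 1.103 = 0.662 mM/s.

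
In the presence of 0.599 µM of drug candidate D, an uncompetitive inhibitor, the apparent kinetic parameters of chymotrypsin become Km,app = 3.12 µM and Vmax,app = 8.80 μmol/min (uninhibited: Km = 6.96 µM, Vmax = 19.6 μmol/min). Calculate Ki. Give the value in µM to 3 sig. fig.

0.488 µM

Uncompetitive: Vmax,app = Vmax/α (and Km,app = Km/α) with α = 1 + [I]/Ki.
α = Vmax/Vmax,app = 19.6/8.80 = 2.227.
Since α = 1 + [I]/Ki, [I]/Ki = 2.227 − 1 = 1.227 and Ki = 0.599/1.227 = 0.488 µM.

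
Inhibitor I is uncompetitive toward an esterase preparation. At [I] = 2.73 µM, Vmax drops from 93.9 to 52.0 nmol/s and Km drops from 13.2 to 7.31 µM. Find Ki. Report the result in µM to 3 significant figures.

Uncompetitive: Vmax,app = Vmax/α (and Km,app = Km/α) with α = 1 + [I]/Ki.
α = Vmax/Vmax,app = 93.9/52.0 = 1.806.
Since α = 1 + [I]/Ki, [I]/Ki = 1.806 − 1 = 0.8058 and Ki = 2.73/0.8058 = 3.39 µM.

3.39 µM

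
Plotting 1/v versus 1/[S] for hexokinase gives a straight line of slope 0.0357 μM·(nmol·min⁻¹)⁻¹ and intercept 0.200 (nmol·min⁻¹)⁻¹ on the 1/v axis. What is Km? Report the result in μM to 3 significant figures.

y-intercept = 1/Vmax ⇒ Vmax = 5.00 nmol·min⁻¹; slope = Km/Vmax ⇒ Km = slope × Vmax.
Km = 0.0357 × 5.00 = 0.179 μM.

0.179 μM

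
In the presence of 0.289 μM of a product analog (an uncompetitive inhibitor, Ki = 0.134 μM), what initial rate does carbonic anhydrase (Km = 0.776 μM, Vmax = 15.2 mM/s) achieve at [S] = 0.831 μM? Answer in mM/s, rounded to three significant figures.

α = 1 + [I]/Ki = 1 + 0.289/0.134 = 3.157.
For an uncompetitive inhibitor, both parameters are divided by α, giving Vmax/α and Km/α: Km,app = 0.246 μM, Vmax,app = 4.82 mM/s.
v = Vmax,app·[S]/(Km,app + [S]) = 4.82 × 0.831/(0.246 + 0.831) = 3.72 mM/s.

3.72 mM/s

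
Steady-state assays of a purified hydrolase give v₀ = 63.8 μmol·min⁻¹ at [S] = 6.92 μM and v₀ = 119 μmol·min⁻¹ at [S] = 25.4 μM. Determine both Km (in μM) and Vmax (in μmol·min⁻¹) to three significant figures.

From v = Vmax[S]/(Km+[S]), each point gives Vmax = v(Km+[S])/[S].
Equating: 63.8(Km+6.92)/6.92 = 119(Km+25.4)/25.4.
9.220·Km + 63.8 = 4.685·Km + 119, so (9.220 − 4.685)·Km = 119 − 63.8.
Km = 55.20/4.535 = 12.2 μM; then Vmax = 63.8(12.2+6.92)/6.92 = 176 μmol·min⁻¹.

Km = 12.2 μM; Vmax = 176 μmol·min⁻¹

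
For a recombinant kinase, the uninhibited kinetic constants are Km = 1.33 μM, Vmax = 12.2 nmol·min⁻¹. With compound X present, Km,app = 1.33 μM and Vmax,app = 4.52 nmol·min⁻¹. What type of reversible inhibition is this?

noncompetitive

Vmax decreases (12.2 → 4.52 nmol·min⁻¹) while Km is unchanged — pure noncompetitive inhibition.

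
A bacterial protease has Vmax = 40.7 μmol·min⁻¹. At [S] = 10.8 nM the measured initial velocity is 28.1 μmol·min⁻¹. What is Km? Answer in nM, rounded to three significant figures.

4.84 nM

v/Vmax = 28.1/40.7 = 0.6904 = [S]/(Km+[S]).
So Km + [S] = [S]/0.6904 = 15.64 nM, giving Km = 15.64 − 10.8 = 4.84 nM.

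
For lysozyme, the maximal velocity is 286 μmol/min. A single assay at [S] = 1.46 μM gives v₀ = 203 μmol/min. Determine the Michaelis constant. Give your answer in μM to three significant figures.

0.597 μM

From v = Vmax[S]/(Km+[S]), Km = [S](Vmax − v)/v.
Km = 1.46 × (286 − 203) / 203 = 121.2/203 = 0.597 μM.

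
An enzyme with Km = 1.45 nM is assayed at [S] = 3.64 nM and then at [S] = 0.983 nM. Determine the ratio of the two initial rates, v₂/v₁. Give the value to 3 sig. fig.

0.565

Since Vmax cancels, v₂/v₁ = [S]₂(Km+[S]₁) / [S]₁(Km+[S]₂).
= 0.983×(1.45+3.64) / (3.64×(1.45+0.983)) = 5.003/8.856 = 0.565.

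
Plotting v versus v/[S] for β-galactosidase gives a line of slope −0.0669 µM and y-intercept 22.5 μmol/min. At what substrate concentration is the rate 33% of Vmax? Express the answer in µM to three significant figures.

0.0330 µM

The Eadie–Hofstee slope gives Km = 0.0669 µM (slope = −Km).
v/Vmax = [S]/(Km+[S]) = 0.33 ⇒ [S] = Km·0.33/(1−0.33) = 0.0669 × 0.4925 = 0.0330 µM.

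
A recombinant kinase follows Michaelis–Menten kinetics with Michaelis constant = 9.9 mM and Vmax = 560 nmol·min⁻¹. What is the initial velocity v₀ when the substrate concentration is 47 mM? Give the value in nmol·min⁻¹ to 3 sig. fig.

[S]/(Km+[S]) = 47/56.90 = 0.8260, the fractional saturation.
v = 0.8260 × Vmax = 0.8260 × 560 = 463 nmol·min⁻¹.

463 nmol·min⁻¹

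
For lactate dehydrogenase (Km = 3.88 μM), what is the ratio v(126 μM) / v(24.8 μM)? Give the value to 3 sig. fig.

1.12

The fractional saturations are [S]/(Km+[S]) = 24.8/28.68 = 0.8647 and 126/129.9 = 0.9701.
v₂/v₁ is just their ratio: 0.9701/0.8647 = 1.12.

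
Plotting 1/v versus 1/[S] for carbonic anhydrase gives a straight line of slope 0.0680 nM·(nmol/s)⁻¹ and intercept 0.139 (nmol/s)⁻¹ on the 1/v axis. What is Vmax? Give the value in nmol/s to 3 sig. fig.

7.19 nmol/s

The y-intercept of a Lineweaver–Burk plot equals 1/Vmax, so Vmax = 1/0.139 = 7.19 nmol/s.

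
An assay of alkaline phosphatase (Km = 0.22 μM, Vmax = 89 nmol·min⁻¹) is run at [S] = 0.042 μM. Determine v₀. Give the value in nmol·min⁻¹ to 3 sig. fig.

14.3 nmol·min⁻¹

[S]/(Km+[S]) = 0.042/0.2620 = 0.1603, the fractional saturation.
v = 0.1603 × Vmax = 0.1603 × 89 = 14.3 nmol·min⁻¹.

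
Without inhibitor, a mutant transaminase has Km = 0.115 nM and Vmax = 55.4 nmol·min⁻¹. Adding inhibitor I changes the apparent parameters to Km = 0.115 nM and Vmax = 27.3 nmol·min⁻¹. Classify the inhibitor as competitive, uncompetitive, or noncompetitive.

Vmax decreases (55.4 → 27.3 nmol·min⁻¹) while Km is unchanged — pure noncompetitive inhibition.

noncompetitive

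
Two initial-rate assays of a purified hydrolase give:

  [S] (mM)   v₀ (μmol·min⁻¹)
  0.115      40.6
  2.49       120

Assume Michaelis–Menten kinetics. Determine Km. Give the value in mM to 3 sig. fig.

0.260 mM

In reciprocal form, 1/v = (Km/Vmax)·(1/[S]) + 1/Vmax. The two points give (1/[S], 1/v) = (8.696, 0.02463) and (0.4016, 0.008333).
Slope = (0.02463 − 0.008333)/(8.696 − 0.4016) = 0.001965; intercept = 0.02463 − 0.001965×8.696 = 0.007544.
Vmax = 1/intercept = 133 μmol·min⁻¹; Km = slope × Vmax = 0.001965 × 133 = 0.260 mM.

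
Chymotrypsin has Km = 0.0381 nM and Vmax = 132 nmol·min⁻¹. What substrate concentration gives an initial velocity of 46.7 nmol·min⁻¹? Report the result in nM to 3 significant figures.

0.0209 nM

The required fractional saturation is v/Vmax = 46.7/132 = 0.3538.
Then [S]/(Km+[S]) = 0.3538 ⇒ [S] = 0.0381 × 0.3538/(1 − 0.3538) = 0.0209 nM.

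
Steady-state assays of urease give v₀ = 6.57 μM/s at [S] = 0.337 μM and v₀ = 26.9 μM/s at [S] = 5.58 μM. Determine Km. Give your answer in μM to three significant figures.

From v = Vmax[S]/(Km+[S]), each point gives Vmax = v(Km+[S])/[S].
Equating: 6.57(Km+0.337)/0.337 = 26.9(Km+5.58)/5.58.
19.50·Km + 6.57 = 4.821·Km + 26.9, so (19.50 − 4.821)·Km = 26.9 − 6.57.
Km = 20.33/14.67 = 1.39 μM; then Vmax = 6.57(1.39+0.337)/0.337 = 33.6 μM/s.

1.39 μM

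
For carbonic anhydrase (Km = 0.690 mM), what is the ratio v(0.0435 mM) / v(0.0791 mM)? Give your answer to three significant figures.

0.577

Since Vmax cancels, v₂/v₁ = [S]₂(Km+[S]₁) / [S]₁(Km+[S]₂).
= 0.0435×(0.690+0.0791) / (0.0791×(0.690+0.0435)) = 0.03346/0.05802 = 0.577.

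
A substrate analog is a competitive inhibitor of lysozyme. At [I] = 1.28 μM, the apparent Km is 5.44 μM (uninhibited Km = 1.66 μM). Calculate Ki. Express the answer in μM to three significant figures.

0.562 μM

Competitive: Km,app = α·Km with α = 1 + [I]/Ki.
α = Km,app/Km = 5.44/1.66 = 3.277.
Ki = [I]/(α − 1) = 1.28/2.277 = 0.562 μM.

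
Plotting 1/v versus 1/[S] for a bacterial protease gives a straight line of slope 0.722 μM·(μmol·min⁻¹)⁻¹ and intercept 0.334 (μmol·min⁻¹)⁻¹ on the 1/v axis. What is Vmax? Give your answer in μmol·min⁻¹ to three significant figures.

The y-intercept of a Lineweaver–Burk plot equals 1/Vmax, so Vmax = 1/0.334 = 2.99 μmol·min⁻¹.

2.99 μmol·min⁻¹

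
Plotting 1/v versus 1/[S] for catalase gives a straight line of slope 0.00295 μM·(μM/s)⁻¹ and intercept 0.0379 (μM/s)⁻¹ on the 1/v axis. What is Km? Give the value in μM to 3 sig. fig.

0.0778 μM

y-intercept = 1/Vmax ⇒ Vmax = 26.4 μM/s; slope = Km/Vmax ⇒ Km = slope × Vmax.
Km = 0.00295 × 26.4 = 0.0778 μM.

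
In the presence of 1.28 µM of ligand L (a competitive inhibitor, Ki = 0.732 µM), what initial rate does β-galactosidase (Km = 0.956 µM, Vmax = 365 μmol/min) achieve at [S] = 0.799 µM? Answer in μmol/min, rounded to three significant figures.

85.1 μmol/min

With α = 1 + [I]/Ki = 1 + 1.28/0.732 = 2.749, the competitive rate law is v = Vmax[S] / (αKm + [S]).
v = 365×0.799 / (2.749×0.956 + 0.799) = 291.6/3.427 = 85.1 μmol/min.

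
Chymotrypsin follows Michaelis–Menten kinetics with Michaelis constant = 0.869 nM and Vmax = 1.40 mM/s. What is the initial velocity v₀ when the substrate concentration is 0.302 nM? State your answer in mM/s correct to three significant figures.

0.361 mM/s

v = Vmax·[S]/(Km + [S]) = 1.40 × 0.302 / (0.869 + 0.302)
  = 0.4228 / 1.171 = 0.361 mM/s.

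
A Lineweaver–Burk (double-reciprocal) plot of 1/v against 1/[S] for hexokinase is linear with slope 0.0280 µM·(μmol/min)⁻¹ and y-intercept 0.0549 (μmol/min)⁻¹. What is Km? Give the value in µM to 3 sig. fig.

y-intercept = 1/Vmax ⇒ Vmax = 18.2 μmol/min; slope = Km/Vmax ⇒ Km = slope × Vmax.
Km = 0.0280 × 18.2 = 0.510 µM.

0.510 µM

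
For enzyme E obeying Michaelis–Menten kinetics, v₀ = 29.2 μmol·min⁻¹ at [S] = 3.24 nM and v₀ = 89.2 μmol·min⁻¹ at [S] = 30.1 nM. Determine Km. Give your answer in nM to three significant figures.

In reciprocal form, 1/v = (Km/Vmax)·(1/[S]) + 1/Vmax. The two points give (1/[S], 1/v) = (0.3086, 0.03425) and (0.03322, 0.01121).
Slope = (0.03425 − 0.01121)/(0.3086 − 0.03322) = 0.08364; intercept = 0.03425 − 0.08364×0.3086 = 0.008432.
Vmax = 1/intercept = 119 μmol·min⁻¹; Km = slope × Vmax = 0.08364 × 119 = 9.92 nM.

9.92 nM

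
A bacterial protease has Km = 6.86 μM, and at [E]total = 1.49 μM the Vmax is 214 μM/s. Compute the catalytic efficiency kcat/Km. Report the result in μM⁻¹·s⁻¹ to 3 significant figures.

kcat = Vmax/[E]total = 214/1.49 = 144 s⁻¹.
kcat/Km = 144/6.86 = 20.9 μM⁻¹·s⁻¹.

20.9 μM⁻¹·s⁻¹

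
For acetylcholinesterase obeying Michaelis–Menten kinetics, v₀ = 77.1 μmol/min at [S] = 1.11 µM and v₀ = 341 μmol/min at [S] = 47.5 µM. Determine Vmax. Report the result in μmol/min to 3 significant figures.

371 μmol/min

In reciprocal form, 1/v = (Km/Vmax)·(1/[S]) + 1/Vmax. The two points give (1/[S], 1/v) = (0.9009, 0.01297) and (0.02105, 0.002933).
Slope = (0.01297 − 0.002933)/(0.9009 − 0.02105) = 0.01141; intercept = 0.01297 − 0.01141×0.9009 = 0.002692.
Vmax = 1/intercept = 371 μmol/min; Km = slope × Vmax = 0.01141 × 371 = 4.24 µM.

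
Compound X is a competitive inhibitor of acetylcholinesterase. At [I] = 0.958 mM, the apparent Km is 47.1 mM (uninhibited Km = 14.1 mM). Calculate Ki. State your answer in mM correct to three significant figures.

Competitive: Km,app = α·Km with α = 1 + [I]/Ki.
α = Km,app/Km = 47.1/14.1 = 3.340.
Ki = [I]/(α − 1) = 0.958/2.340 = 0.409 mM.

0.409 mM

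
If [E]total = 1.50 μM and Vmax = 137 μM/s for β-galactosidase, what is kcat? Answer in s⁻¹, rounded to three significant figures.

91.3 s⁻¹

kcat = Vmax/[E]total = 137 μM/s / 1.50 μM = 91.3 s⁻¹.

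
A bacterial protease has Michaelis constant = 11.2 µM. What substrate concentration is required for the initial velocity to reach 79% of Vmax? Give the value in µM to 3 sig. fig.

42.1 µM

v/Vmax = [S]/(Km+[S]) = 0.79, so [S] = Km·0.79/(1 − 0.79) = 11.2 × 3.762.
[S] = 42.1 µM.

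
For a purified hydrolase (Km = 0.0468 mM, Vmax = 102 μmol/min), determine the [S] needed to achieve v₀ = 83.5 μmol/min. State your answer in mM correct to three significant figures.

Rearranging v = Vmax[S]/(Km+[S]) gives [S] = Km·v/(Vmax − v).
[S] = 0.0468 × 83.5 / (102 − 83.5) = 3.908/18.50 = 0.211 mM.

0.211 mM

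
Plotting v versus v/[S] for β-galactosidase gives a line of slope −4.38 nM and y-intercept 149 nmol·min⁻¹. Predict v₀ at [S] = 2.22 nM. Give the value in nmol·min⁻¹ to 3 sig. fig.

50.1 nmol·min⁻¹

In the Eadie–Hofstee form v = Vmax − Km·(v/[S]), the slope is −Km and the intercept is Vmax, so Km = 4.38 nM and Vmax = 149 nmol·min⁻¹.
v = 149 × 2.22/(4.38 + 2.22) = 50.1 nmol·min⁻¹.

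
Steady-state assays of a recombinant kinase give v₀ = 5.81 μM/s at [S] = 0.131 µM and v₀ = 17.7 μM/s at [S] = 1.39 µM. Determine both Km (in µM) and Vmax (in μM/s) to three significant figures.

In reciprocal form, 1/v = (Km/Vmax)·(1/[S]) + 1/Vmax. The two points give (1/[S], 1/v) = (7.634, 0.1721) and (0.7194, 0.05650).
Slope = (0.1721 − 0.05650)/(7.634 − 0.7194) = 0.01672; intercept = 0.1721 − 0.01672×7.634 = 0.04447.
Vmax = 1/intercept = 22.5 μM/s; Km = slope × Vmax = 0.01672 × 22.5 = 0.376 µM.

Km = 0.376 µM; Vmax = 22.5 μM/s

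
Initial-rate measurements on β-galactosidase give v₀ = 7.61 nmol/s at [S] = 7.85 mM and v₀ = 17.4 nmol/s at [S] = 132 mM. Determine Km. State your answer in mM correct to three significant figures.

11.7 mM

From v = Vmax[S]/(Km+[S]), each point gives Vmax = v(Km+[S])/[S].
Equating: 7.61(Km+7.85)/7.85 = 17.4(Km+132)/132.
0.9694·Km + 7.61 = 0.1318·Km + 17.4, so (0.9694 − 0.1318)·Km = 17.4 − 7.61.
Km = 9.790/0.8376 = 11.7 mM; then Vmax = 7.61(11.7+7.85)/7.85 = 18.9 nmol/s.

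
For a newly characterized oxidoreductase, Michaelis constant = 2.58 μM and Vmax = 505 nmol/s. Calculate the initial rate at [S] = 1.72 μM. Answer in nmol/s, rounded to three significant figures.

202 nmol/s

v = Vmax·[S]/(Km + [S]) = 505 × 1.72 / (2.58 + 1.72)
  = 868.6 / 4.300 = 202 nmol/s.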